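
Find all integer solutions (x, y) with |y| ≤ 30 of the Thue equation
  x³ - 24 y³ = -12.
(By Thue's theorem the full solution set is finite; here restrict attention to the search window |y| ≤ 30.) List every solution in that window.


The equation is x³ - 24y³ = -12. For fixed y, x³ = 24·y³ − 12, so a solution requires the RHS to be a perfect cube.
Strategy: iterate y from -30 to 30, compute RHS = 24·y³ − 12, and check whether it is a (positive or negative) perfect cube.
Check small values of y:
  y = 0: RHS = -12 is not a perfect cube.
  y = 1: RHS = 12 is not a perfect cube.
  y = -1: RHS = -36 is not a perfect cube.
  y = 2: RHS = 180 is not a perfect cube.
  y = -2: RHS = -204 is not a perfect cube.
  y = 3: RHS = 636 is not a perfect cube.
  y = -3: RHS = -660 is not a perfect cube.
Continuing the search up to |y| = 30 finds no solutions either.
No (x, y) in the scanned range satisfies the equation.

No integer solutions with |y| ≤ 30.


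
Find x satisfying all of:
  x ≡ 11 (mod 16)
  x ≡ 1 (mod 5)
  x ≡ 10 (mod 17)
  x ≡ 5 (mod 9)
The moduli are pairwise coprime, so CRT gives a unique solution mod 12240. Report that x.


Product of moduli M = 16 · 5 · 17 · 9 = 12240.
Merge one congruence at a time:
  Start: x ≡ 11 (mod 16).
  Combine with x ≡ 1 (mod 5); new modulus lcm = 80.
    Write x = 11 + 16·t and substitute into x ≡ 1 (mod 5): 16·t ≡ 1 − 11 = -10 (mod 5).
    Reduce coefficients mod 5: 1·t ≡ 0 (mod 5).
    So t ≡ 0 (mod 5).
    Then x = 11 + 16·0 = 11, valid modulo lcm(16, 5) = 80: x ≡ 11 (mod 80).
  Combine with x ≡ 10 (mod 17); new modulus lcm = 1360.
    Write x = 11 + 80·t and substitute into x ≡ 10 (mod 17): 80·t ≡ 10 − 11 = -1 (mod 17).
    Reduce coefficients mod 17: 12·t ≡ 16 (mod 17).
    The inverse of 12 mod 17 is 10 (since 12·10 = 120 = 7·17 + 1), so t ≡ 10·16 = 160 ≡ 7 (mod 17).
    Then x = 11 + 80·7 = 571, valid modulo lcm(80, 17) = 1360: x ≡ 571 (mod 1360).
  Combine with x ≡ 5 (mod 9); new modulus lcm = 12240.
    Write x = 571 + 1360·t and substitute into x ≡ 5 (mod 9): 1360·t ≡ 5 − 571 = -566 (mod 9).
    Reduce coefficients mod 9: 1·t ≡ 1 (mod 9).
    So t ≡ 1 (mod 9).
    Then x = 571 + 1360·1 = 1931, valid modulo lcm(1360, 9) = 12240: x ≡ 1931 (mod 12240).
Verify against each original: 1931 mod 16 = 11, 1931 mod 5 = 1, 1931 mod 17 = 10, 1931 mod 9 = 5.

x ≡ 1931 (mod 12240).


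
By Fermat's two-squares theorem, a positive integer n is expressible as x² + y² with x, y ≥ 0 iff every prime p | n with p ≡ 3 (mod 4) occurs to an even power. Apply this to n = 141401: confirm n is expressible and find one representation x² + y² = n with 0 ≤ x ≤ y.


Step 1: Factor n = 141401 = 13 · 73 · 149.
Step 2: Check the mod-4 condition on each prime factor: 13 ≡ 1 (mod 4), exponent 1; 73 ≡ 1 (mod 4), exponent 1; 149 ≡ 1 (mod 4), exponent 1.
All primes ≡ 3 (mod 4) appear to even exponent (or don't appear), so by the two-squares theorem n IS expressible as a sum of two squares.
Step 3: Build a representation. Here n = 13 · 73 · 149 is a product of primes ≡ 1 (mod 4). Each prime p ≡ 1 (mod 4) is itself a sum of two squares; find a² by testing p − a² for a perfect square:
  13: 13 − 1² = 12, 13 − 2² = 9 = 3² ⇒ 13 = 2² + 3².
  73: 73 − 1² = 72, 73 − 2² = 69, 73 − 3² = 64 = 8² ⇒ 73 = 3² + 8².
  149: 149 − 1² = 148, 149 − 2² = 145, 149 − 3² = 140, 149 − 4² = 133, 149 − 5² = 124, 149 − 6² = 113, 149 − 7² = 100 = 10² ⇒ 149 = 7² + 10².
  Combine using the Brahmagupta–Fibonacci identity (a² + b²)(c² + d²) = (ac − bd)² + (ad + bc)² = (ac + bd)² + (ad − bc)²:
  13 · 73 = 949: from (2² + 3²)(3² + 8²), take (2·3 − 3·8, 2·8 + 3·3) = (6 − 24, 16 + 9) = (-18, 25); dropping signs (only squares matter) gives (18, 25); check 18² + 25² = 324 + 625 = 949 ✓.
  949 · 149 = 141401: from (18² + 25²)(7² + 10²), take (18·7 − 25·10, 18·10 + 25·7) = (126 − 250, 180 + 175) = (-124, 355); dropping signs (only squares matter) gives (124, 355); check 124² + 355² = 15376 + 126025 = 141401 ✓.
Step 4: Order so x ≤ y and verify: 124² + 355² = 15376 + 126025 = 141401 = n. ✓

n = 141401 = 124² + 355² (one valid representation with x ≤ y).


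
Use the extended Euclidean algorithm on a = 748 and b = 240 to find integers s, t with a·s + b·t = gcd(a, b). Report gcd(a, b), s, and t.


Euclidean algorithm on (748, 240) — divide until remainder is 0:
  748 = 3 · 240 + 28
  240 = 8 · 28 + 16
  28 = 1 · 16 + 12
  16 = 1 · 12 + 4
  12 = 3 · 4 + 0
gcd(748, 240) = 4.
Track Bezout coefficients alongside the remainders: start with r₀ = 748 = a·1 + b·0 (s = 1, t = 0) and r₁ = 240 = a·0 + b·1 (s = 0, t = 1); each new remainder r_{k+1} = r_{k-1} − q_k·r_k inherits s_{k+1} = s_{k-1} − q_k·s_k, t_{k+1} = t_{k-1} − q_k·t_k, so r_k = a·s_k + b·t_k at every step:
  q = 3: r = 28, s = 1 − 3·0 = 1, t = 0 − 3·1 = -3  (check: 748·1 + 240·(-3) = 28)
  q = 8: r = 16, s = 0 − 8·1 = -8, t = 1 − 8·(-3) = 25  (check: 748·(-8) + 240·25 = 16)
  q = 1: r = 12, s = 1 − 1·(-8) = 9, t = -3 − 1·25 = -28  (check: 748·9 + 240·(-28) = 12)
  q = 1: r = 4, s = -8 − 1·9 = -17, t = 25 − 1·(-28) = 53  (check: 748·(-17) + 240·53 = 4)
The row with r = 4 (the gcd) gives the Bezout coefficients s = -17, t = 53.
Result: 748 · (-17) + 240 · (53) = 4.

gcd(748, 240) = 4; s = -17, t = 53 (check: 748·(-17) + 240·53 = 4).


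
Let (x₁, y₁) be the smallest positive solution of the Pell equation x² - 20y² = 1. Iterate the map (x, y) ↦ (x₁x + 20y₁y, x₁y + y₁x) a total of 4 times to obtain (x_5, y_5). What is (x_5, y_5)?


Step 1: Find the fundamental solution (x₁, y₁) of x² - 20y² = 1.
  Expand √20 as a continued fraction. a₀ = ⌊√20⌋ = 4; iterate m_{k+1} = d_k·a_k − m_k, d_{k+1} = (20 − m_{k+1}²)/d_k, a_{k+1} = ⌊(a₀ + m_{k+1})/d_{k+1}⌋ (starting m₀ = 0, d₀ = 1), with convergents p_k = a_k·p_{k-1} + p_{k-2}, q_k = a_k·q_{k-1} + q_{k-2} (p₋₁ = 1, q₋₁ = 0):
  k = 0: a₀ = 4; p₀/q₀ = 4/1; p₀² − 20·q₀² = 16 − 20 = -4.
  k = 1: m = 4, d = 4, a = ⌊(4 + 4)/4⌋ = 2; p/q = (2·4 + 1)/(2·1 + 0) = 9/2; p² − 20·q² = 81 − 80 = 1.
  The first convergent with p² − 20·q² = 1 gives the fundamental solution (x₁, y₁) = (9, 2).
Step 2: Apply the recurrence (x_{n+1}, y_{n+1}) = (x₁x_n + 20y₁y_n, x₁y_n + y₁x_n) repeatedly.
  From (x_1, y_1) = (9, 2): x_2 = 9·9 + 20·2·2 = 161; y_2 = 9·2 + 2·9 = 36.
  From (x_2, y_2) = (161, 36): x_3 = 9·161 + 20·2·36 = 2889; y_3 = 9·36 + 2·161 = 646.
  From (x_3, y_3) = (2889, 646): x_4 = 9·2889 + 20·2·646 = 51841; y_4 = 9·646 + 2·2889 = 11592.
  From (x_4, y_4) = (51841, 11592): x_5 = 9·51841 + 20·2·11592 = 930249; y_5 = 9·11592 + 2·51841 = 208010.
Step 3: Verify x_5² - 20·y_5² = 865363202001 - 865363202000 = 1 (should be 1). ✓

(x_1, y_1) = (9, 2); (x_5, y_5) = (930249, 208010).


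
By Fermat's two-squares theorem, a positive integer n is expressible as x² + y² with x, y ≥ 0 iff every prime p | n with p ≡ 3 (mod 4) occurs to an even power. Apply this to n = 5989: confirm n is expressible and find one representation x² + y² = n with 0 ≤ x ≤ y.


Step 1: Factor n = 5989 = 53 · 113.
Step 2: Check the mod-4 condition on each prime factor: 53 ≡ 1 (mod 4), exponent 1; 113 ≡ 1 (mod 4), exponent 1.
All primes ≡ 3 (mod 4) appear to even exponent (or don't appear), so by the two-squares theorem n IS expressible as a sum of two squares.
Step 3: Build a representation. Here n = 53 · 113 is a product of primes ≡ 1 (mod 4). Each prime p ≡ 1 (mod 4) is itself a sum of two squares; find a² by testing p − a² for a perfect square:
  53: 53 − 1² = 52, 53 − 2² = 49 = 7² ⇒ 53 = 2² + 7².
  113: 113 − 1² = 112, 113 − 2² = 109, 113 − 3² = 104, 113 − 4² = 97, 113 − 5² = 88, 113 − 6² = 77, 113 − 7² = 64 = 8² ⇒ 113 = 7² + 8².
  Combine using the Brahmagupta–Fibonacci identity (a² + b²)(c² + d²) = (ac − bd)² + (ad + bc)² = (ac + bd)² + (ad − bc)²:
  53 · 113 = 5989: from (2² + 7²)(7² + 8²), take (2·7 − 7·8, 2·8 + 7·7) = (14 − 56, 16 + 49) = (-42, 65); dropping signs (only squares matter) gives (42, 65); check 42² + 65² = 1764 + 4225 = 5989 ✓.
Step 4: Order so x ≤ y and verify: 42² + 65² = 1764 + 4225 = 5989 = n. ✓

n = 5989 = 42² + 65² (one valid representation with x ≤ y).


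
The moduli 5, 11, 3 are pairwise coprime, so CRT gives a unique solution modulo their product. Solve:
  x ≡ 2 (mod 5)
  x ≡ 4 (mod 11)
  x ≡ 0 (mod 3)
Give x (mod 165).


Moduli 5, 11, 3 are pairwise coprime; by CRT there is a unique solution modulo M = 5 · 11 · 3 = 165.
Solve pairwise, accumulating the modulus:
  Start with x ≡ 2 (mod 5).
  Combine with x ≡ 4 (mod 11): since gcd(5, 11) = 1, we get a unique residue mod 55.
    Write x = 2 + 5·t and substitute into x ≡ 4 (mod 11): 5·t ≡ 4 − 2 = 2 (mod 11).
    The inverse of 5 mod 11 is 9 (since 5·9 = 45 = 4·11 + 1), so t ≡ 9·2 = 18 ≡ 7 (mod 11).
    Then x = 2 + 5·7 = 37, valid modulo lcm(5, 11) = 55: x ≡ 37 (mod 55).
  Combine with x ≡ 0 (mod 3): since gcd(55, 3) = 1, we get a unique residue mod 165.
    Write x = 37 + 55·t and substitute into x ≡ 0 (mod 3): 55·t ≡ 0 − 37 = -37 (mod 3).
    Reduce coefficients mod 3: 1·t ≡ 2 (mod 3).
    So t ≡ 2 (mod 3).
    Then x = 37 + 55·2 = 147, valid modulo lcm(55, 3) = 165: x ≡ 147 (mod 165).
Verify: 147 mod 5 = 2 ✓, 147 mod 11 = 4 ✓, 147 mod 3 = 0 ✓.

x ≡ 147 (mod 165).


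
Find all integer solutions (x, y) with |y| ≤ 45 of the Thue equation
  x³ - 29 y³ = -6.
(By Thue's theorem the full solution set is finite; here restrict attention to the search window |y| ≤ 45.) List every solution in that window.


The equation is x³ - 29y³ = -6. For fixed y, x³ = 29·y³ − 6, so a solution requires the RHS to be a perfect cube.
Strategy: iterate y from -45 to 45, compute RHS = 29·y³ − 6, and check whether it is a (positive or negative) perfect cube.
Check small values of y:
  y = 0: RHS = -6 is not a perfect cube.
  y = 1: RHS = 23 is not a perfect cube.
  y = -1: RHS = -35 is not a perfect cube.
  y = 2: RHS = 226 is not a perfect cube.
  y = -2: RHS = -238 is not a perfect cube.
  y = 3: RHS = 777 is not a perfect cube.
  y = -3: RHS = -789 is not a perfect cube.
Continuing the search up to |y| = 45 finds no solutions either.
No (x, y) in the scanned range satisfies the equation.

No integer solutions with |y| ≤ 45.


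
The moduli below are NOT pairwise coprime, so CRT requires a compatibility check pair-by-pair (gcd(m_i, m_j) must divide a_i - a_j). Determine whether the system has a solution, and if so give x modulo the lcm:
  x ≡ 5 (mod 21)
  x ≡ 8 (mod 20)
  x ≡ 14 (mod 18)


Moduli 21, 20, 18 are not pairwise coprime, so CRT works modulo lcm(m_i) when all pairwise compatibility conditions hold.
Pairwise compatibility: gcd(m_i, m_j) must divide a_i - a_j for every pair.
Merge one congruence at a time:
  Start: x ≡ 5 (mod 21).
  Combine with x ≡ 8 (mod 20): gcd(21, 20) = 1; 8 - 5 = 3, which IS divisible by 1, so compatible.
    Write x = 5 + 21·t and substitute into x ≡ 8 (mod 20): 21·t ≡ 8 − 5 = 3 (mod 20).
    Reduce coefficients mod 20: 1·t ≡ 3 (mod 20).
    So t ≡ 3 (mod 20).
    Then x = 5 + 21·3 = 68, valid modulo lcm(21, 20) = 420: x ≡ 68 (mod 420).
  Combine with x ≡ 14 (mod 18): gcd(420, 18) = 6; 14 - 68 = -54, which IS divisible by 6, so compatible.
    Write x = 68 + 420·t and substitute into x ≡ 14 (mod 18): 420·t ≡ 14 − 68 = -54 (mod 18).
    Divide the congruence (and modulus) by g = 6: 70·t ≡ -9 (mod 3).
    Reduce coefficients mod 3: 1·t ≡ 0 (mod 3).
    So t ≡ 0 (mod 3).
    Then x = 68 + 420·0 = 68, valid modulo lcm(420, 18) = 1260: x ≡ 68 (mod 1260).
Verify: 68 mod 21 = 5, 68 mod 20 = 8, 68 mod 18 = 14.

x ≡ 68 (mod 1260).


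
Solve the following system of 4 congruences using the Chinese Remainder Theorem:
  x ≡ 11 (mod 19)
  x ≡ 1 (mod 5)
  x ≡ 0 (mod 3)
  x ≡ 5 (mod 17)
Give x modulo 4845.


Product of moduli M = 19 · 5 · 3 · 17 = 4845.
Merge one congruence at a time:
  Start: x ≡ 11 (mod 19).
  Combine with x ≡ 1 (mod 5); new modulus lcm = 95.
    Write x = 11 + 19·t and substitute into x ≡ 1 (mod 5): 19·t ≡ 1 − 11 = -10 (mod 5).
    Reduce coefficients mod 5: 4·t ≡ 0 (mod 5).
    The inverse of 4 mod 5 is 4 (since 4·4 = 16 = 3·5 + 1), so t ≡ 4·0 = 0 ≡ 0 (mod 5).
    Then x = 11 + 19·0 = 11, valid modulo lcm(19, 5) = 95: x ≡ 11 (mod 95).
  Combine with x ≡ 0 (mod 3); new modulus lcm = 285.
    Write x = 11 + 95·t and substitute into x ≡ 0 (mod 3): 95·t ≡ 0 − 11 = -11 (mod 3).
    Reduce coefficients mod 3: 2·t ≡ 1 (mod 3).
    The inverse of 2 mod 3 is 2 (since 2·2 = 4 = 1·3 + 1), so t ≡ 2·1 = 2 ≡ 2 (mod 3).
    Then x = 11 + 95·2 = 201, valid modulo lcm(95, 3) = 285: x ≡ 201 (mod 285).
  Combine with x ≡ 5 (mod 17); new modulus lcm = 4845.
    Write x = 201 + 285·t and substitute into x ≡ 5 (mod 17): 285·t ≡ 5 − 201 = -196 (mod 17).
    Reduce coefficients mod 17: 13·t ≡ 8 (mod 17).
    The inverse of 13 mod 17 is 4 (since 13·4 = 52 = 3·17 + 1), so t ≡ 4·8 = 32 ≡ 15 (mod 17).
    Then x = 201 + 285·15 = 4476, valid modulo lcm(285, 17) = 4845: x ≡ 4476 (mod 4845).
Verify against each original: 4476 mod 19 = 11, 4476 mod 5 = 1, 4476 mod 3 = 0, 4476 mod 17 = 5.

x ≡ 4476 (mod 4845).


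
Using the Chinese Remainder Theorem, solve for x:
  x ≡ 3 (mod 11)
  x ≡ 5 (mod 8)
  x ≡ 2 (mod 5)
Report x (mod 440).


Moduli 11, 8, 5 are pairwise coprime; by CRT there is a unique solution modulo M = 11 · 8 · 5 = 440.
Solve pairwise, accumulating the modulus:
  Start with x ≡ 3 (mod 11).
  Combine with x ≡ 5 (mod 8): since gcd(11, 8) = 1, we get a unique residue mod 88.
    Write x = 3 + 11·t and substitute into x ≡ 5 (mod 8): 11·t ≡ 5 − 3 = 2 (mod 8).
    Reduce coefficients mod 8: 3·t ≡ 2 (mod 8).
    The inverse of 3 mod 8 is 3 (since 3·3 = 9 = 1·8 + 1), so t ≡ 3·2 = 6 ≡ 6 (mod 8).
    Then x = 3 + 11·6 = 69, valid modulo lcm(11, 8) = 88: x ≡ 69 (mod 88).
  Combine with x ≡ 2 (mod 5): since gcd(88, 5) = 1, we get a unique residue mod 440.
    Write x = 69 + 88·t and substitute into x ≡ 2 (mod 5): 88·t ≡ 2 − 69 = -67 (mod 5).
    Reduce coefficients mod 5: 3·t ≡ 3 (mod 5).
    The inverse of 3 mod 5 is 2 (since 3·2 = 6 = 1·5 + 1), so t ≡ 2·3 = 6 ≡ 1 (mod 5).
    Then x = 69 + 88·1 = 157, valid modulo lcm(88, 5) = 440: x ≡ 157 (mod 440).
Verify: 157 mod 11 = 3 ✓, 157 mod 8 = 5 ✓, 157 mod 5 = 2 ✓.

x ≡ 157 (mod 440).


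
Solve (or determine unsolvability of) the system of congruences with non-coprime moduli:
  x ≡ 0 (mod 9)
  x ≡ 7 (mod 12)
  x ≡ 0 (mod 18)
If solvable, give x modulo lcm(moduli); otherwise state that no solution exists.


Moduli 9, 12, 18 are not pairwise coprime, so CRT works modulo lcm(m_i) when all pairwise compatibility conditions hold.
Pairwise compatibility: gcd(m_i, m_j) must divide a_i - a_j for every pair.
Merge one congruence at a time:
  Start: x ≡ 0 (mod 9).
  Combine with x ≡ 7 (mod 12): gcd(9, 12) = 3, and 7 - 0 = 7 is NOT divisible by 3.
    ⇒ system is inconsistent (no integer solution).

No solution (the system is inconsistent).


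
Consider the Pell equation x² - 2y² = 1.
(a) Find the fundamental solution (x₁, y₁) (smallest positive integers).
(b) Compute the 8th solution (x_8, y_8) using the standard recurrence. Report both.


Step 1: Find the fundamental solution (x₁, y₁) of x² - 2y² = 1.
  Expand √2 as a continued fraction. a₀ = ⌊√2⌋ = 1; iterate m_{k+1} = d_k·a_k − m_k, d_{k+1} = (2 − m_{k+1}²)/d_k, a_{k+1} = ⌊(a₀ + m_{k+1})/d_{k+1}⌋ (starting m₀ = 0, d₀ = 1), with convergents p_k = a_k·p_{k-1} + p_{k-2}, q_k = a_k·q_{k-1} + q_{k-2} (p₋₁ = 1, q₋₁ = 0):
  k = 0: a₀ = 1; p₀/q₀ = 1/1; p₀² − 2·q₀² = 1 − 2 = -1.
  k = 1: m = 1, d = 1, a = ⌊(1 + 1)/1⌋ = 2; p/q = (2·1 + 1)/(2·1 + 0) = 3/2; p² − 2·q² = 9 − 8 = 1.
  The first convergent with p² − 2·q² = 1 gives the fundamental solution (x₁, y₁) = (3, 2).
Step 2: Apply the recurrence (x_{n+1}, y_{n+1}) = (x₁x_n + 2y₁y_n, x₁y_n + y₁x_n) repeatedly.
  From (x_1, y_1) = (3, 2): x_2 = 3·3 + 2·2·2 = 17; y_2 = 3·2 + 2·3 = 12.
  From (x_2, y_2) = (17, 12): x_3 = 3·17 + 2·2·12 = 99; y_3 = 3·12 + 2·17 = 70.
  From (x_3, y_3) = (99, 70): x_4 = 3·99 + 2·2·70 = 577; y_4 = 3·70 + 2·99 = 408.
  From (x_4, y_4) = (577, 408): x_5 = 3·577 + 2·2·408 = 3363; y_5 = 3·408 + 2·577 = 2378.
  From (x_5, y_5) = (3363, 2378): x_6 = 3·3363 + 2·2·2378 = 19601; y_6 = 3·2378 + 2·3363 = 13860.
  From (x_6, y_6) = (19601, 13860): x_7 = 3·19601 + 2·2·13860 = 114243; y_7 = 3·13860 + 2·19601 = 80782.
  From (x_7, y_7) = (114243, 80782): x_8 = 3·114243 + 2·2·80782 = 665857; y_8 = 3·80782 + 2·114243 = 470832.
Step 3: Verify x_8² - 2·y_8² = 443365544449 - 443365544448 = 1 (should be 1). ✓

(x_1, y_1) = (3, 2); (x_8, y_8) = (665857, 470832).


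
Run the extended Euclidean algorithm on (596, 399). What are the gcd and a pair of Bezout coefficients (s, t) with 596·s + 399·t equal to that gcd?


Euclidean algorithm on (596, 399) — divide until remainder is 0:
  596 = 1 · 399 + 197
  399 = 2 · 197 + 5
  197 = 39 · 5 + 2
  5 = 2 · 2 + 1
  2 = 2 · 1 + 0
gcd(596, 399) = 1.
Track Bezout coefficients alongside the remainders: start with r₀ = 596 = a·1 + b·0 (s = 1, t = 0) and r₁ = 399 = a·0 + b·1 (s = 0, t = 1); each new remainder r_{k+1} = r_{k-1} − q_k·r_k inherits s_{k+1} = s_{k-1} − q_k·s_k, t_{k+1} = t_{k-1} − q_k·t_k, so r_k = a·s_k + b·t_k at every step:
  q = 1: r = 197, s = 1 − 1·0 = 1, t = 0 − 1·1 = -1  (check: 596·1 + 399·(-1) = 197)
  q = 2: r = 5, s = 0 − 2·1 = -2, t = 1 − 2·(-1) = 3  (check: 596·(-2) + 399·3 = 5)
  q = 39: r = 2, s = 1 − 39·(-2) = 79, t = -1 − 39·3 = -118  (check: 596·79 + 399·(-118) = 2)
  q = 2: r = 1, s = -2 − 2·79 = -160, t = 3 − 2·(-118) = 239  (check: 596·(-160) + 399·239 = 1)
The row with r = 1 (the gcd) gives the Bezout coefficients s = -160, t = 239.
Result: 596 · (-160) + 399 · (239) = 1.

gcd(596, 399) = 1; s = -160, t = 239 (check: 596·(-160) + 399·239 = 1).


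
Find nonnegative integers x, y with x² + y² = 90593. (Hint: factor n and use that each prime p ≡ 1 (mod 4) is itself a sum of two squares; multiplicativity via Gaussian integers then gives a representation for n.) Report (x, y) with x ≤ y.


Step 1: Factor n = 90593 = 17 · 73^2.
Step 2: Check the mod-4 condition on each prime factor: 17 ≡ 1 (mod 4), exponent 1; 73 ≡ 1 (mod 4), exponent 2.
All primes ≡ 3 (mod 4) appear to even exponent (or don't appear), so by the two-squares theorem n IS expressible as a sum of two squares.
Step 3: Build a representation. Here n = 17 · 73 · 73 is a product of primes ≡ 1 (mod 4). Each prime p ≡ 1 (mod 4) is itself a sum of two squares; find a² by testing p − a² for a perfect square:
  17: 17 − 1² = 16 = 4² ⇒ 17 = 1² + 4².
  73: 73 − 1² = 72, 73 − 2² = 69, 73 − 3² = 64 = 8² ⇒ 73 = 3² + 8².
  Combine using the Brahmagupta–Fibonacci identity (a² + b²)(c² + d²) = (ac − bd)² + (ad + bc)² = (ac + bd)² + (ad − bc)²:
  17 · 73 = 1241: from (1² + 4²)(3² + 8²), take (1·3 − 4·8, 1·8 + 4·3) = (3 − 32, 8 + 12) = (-29, 20); dropping signs (only squares matter) gives (29, 20); check 29² + 20² = 841 + 400 = 1241 ✓.
  1241 · 73 = 90593: from (29² + 20²)(3² + 8²), take (29·3 − 20·8, 29·8 + 20·3) = (87 − 160, 232 + 60) = (-73, 292); dropping signs (only squares matter) gives (73, 292); check 73² + 292² = 5329 + 85264 = 90593 ✓.
Step 4: Order so x ≤ y and verify: 73² + 292² = 5329 + 85264 = 90593 = n. ✓

n = 90593 = 73² + 292² (one valid representation with x ≤ y).


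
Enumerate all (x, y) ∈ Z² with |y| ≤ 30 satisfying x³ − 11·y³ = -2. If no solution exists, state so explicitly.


The equation is x³ - 11y³ = -2. For fixed y, x³ = 11·y³ − 2, so a solution requires the RHS to be a perfect cube.
Strategy: iterate y from -30 to 30, compute RHS = 11·y³ − 2, and check whether it is a (positive or negative) perfect cube.
Check small values of y:
  y = 0: RHS = -2 is not a perfect cube.
  y = 1: RHS = 9 is not a perfect cube.
  y = -1: RHS = -13 is not a perfect cube.
  y = 2: RHS = 86 is not a perfect cube.
  y = -2: RHS = -90 is not a perfect cube.
  y = 3: RHS = 295 is not a perfect cube.
  y = -3: RHS = -299 is not a perfect cube.
Continuing the search up to |y| = 30 finds no solutions either.
No (x, y) in the scanned range satisfies the equation.

No integer solutions with |y| ≤ 30.


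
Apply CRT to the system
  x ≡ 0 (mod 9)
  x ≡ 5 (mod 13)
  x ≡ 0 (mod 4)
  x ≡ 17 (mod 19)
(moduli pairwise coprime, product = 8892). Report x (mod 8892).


Product of moduli M = 9 · 13 · 4 · 19 = 8892.
Merge one congruence at a time:
  Start: x ≡ 0 (mod 9).
  Combine with x ≡ 5 (mod 13); new modulus lcm = 117.
    Write x = 0 + 9·t and substitute into x ≡ 5 (mod 13): 9·t ≡ 5 − 0 = 5 (mod 13).
    The inverse of 9 mod 13 is 3 (since 9·3 = 27 = 2·13 + 1), so t ≡ 3·5 = 15 ≡ 2 (mod 13).
    Then x = 0 + 9·2 = 18, valid modulo lcm(9, 13) = 117: x ≡ 18 (mod 117).
  Combine with x ≡ 0 (mod 4); new modulus lcm = 468.
    Write x = 18 + 117·t and substitute into x ≡ 0 (mod 4): 117·t ≡ 0 − 18 = -18 (mod 4).
    Reduce coefficients mod 4: 1·t ≡ 2 (mod 4).
    So t ≡ 2 (mod 4).
    Then x = 18 + 117·2 = 252, valid modulo lcm(117, 4) = 468: x ≡ 252 (mod 468).
  Combine with x ≡ 17 (mod 19); new modulus lcm = 8892.
    Write x = 252 + 468·t and substitute into x ≡ 17 (mod 19): 468·t ≡ 17 − 252 = -235 (mod 19).
    Reduce coefficients mod 19: 12·t ≡ 12 (mod 19).
    The inverse of 12 mod 19 is 8 (since 12·8 = 96 = 5·19 + 1), so t ≡ 8·12 = 96 ≡ 1 (mod 19).
    Then x = 252 + 468·1 = 720, valid modulo lcm(468, 19) = 8892: x ≡ 720 (mod 8892).
Verify against each original: 720 mod 9 = 0, 720 mod 13 = 5, 720 mod 4 = 0, 720 mod 19 = 17.

x ≡ 720 (mod 8892).


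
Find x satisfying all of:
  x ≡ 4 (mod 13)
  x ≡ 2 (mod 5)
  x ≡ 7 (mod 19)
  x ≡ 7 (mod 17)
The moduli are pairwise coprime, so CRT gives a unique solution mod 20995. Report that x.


Product of moduli M = 13 · 5 · 19 · 17 = 20995.
Merge one congruence at a time:
  Start: x ≡ 4 (mod 13).
  Combine with x ≡ 2 (mod 5); new modulus lcm = 65.
    Write x = 4 + 13·t and substitute into x ≡ 2 (mod 5): 13·t ≡ 2 − 4 = -2 (mod 5).
    Reduce coefficients mod 5: 3·t ≡ 3 (mod 5).
    The inverse of 3 mod 5 is 2 (since 3·2 = 6 = 1·5 + 1), so t ≡ 2·3 = 6 ≡ 1 (mod 5).
    Then x = 4 + 13·1 = 17, valid modulo lcm(13, 5) = 65: x ≡ 17 (mod 65).
  Combine with x ≡ 7 (mod 19); new modulus lcm = 1235.
    Write x = 17 + 65·t and substitute into x ≡ 7 (mod 19): 65·t ≡ 7 − 17 = -10 (mod 19).
    Reduce coefficients mod 19: 8·t ≡ 9 (mod 19).
    The inverse of 8 mod 19 is 12 (since 8·12 = 96 = 5·19 + 1), so t ≡ 12·9 = 108 ≡ 13 (mod 19).
    Then x = 17 + 65·13 = 862, valid modulo lcm(65, 19) = 1235: x ≡ 862 (mod 1235).
  Combine with x ≡ 7 (mod 17); new modulus lcm = 20995.
    Write x = 862 + 1235·t and substitute into x ≡ 7 (mod 17): 1235·t ≡ 7 − 862 = -855 (mod 17).
    Reduce coefficients mod 17: 11·t ≡ 12 (mod 17).
    The inverse of 11 mod 17 is 14 (since 11·14 = 154 = 9·17 + 1), so t ≡ 14·12 = 168 ≡ 15 (mod 17).
    Then x = 862 + 1235·15 = 19387, valid modulo lcm(1235, 17) = 20995: x ≡ 19387 (mod 20995).
Verify against each original: 19387 mod 13 = 4, 19387 mod 5 = 2, 19387 mod 19 = 7, 19387 mod 17 = 7.

x ≡ 19387 (mod 20995).


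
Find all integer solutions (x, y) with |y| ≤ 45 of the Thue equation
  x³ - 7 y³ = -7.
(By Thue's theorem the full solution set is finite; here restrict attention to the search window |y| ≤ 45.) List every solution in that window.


The equation is x³ - 7y³ = -7. For fixed y, x³ = 7·y³ − 7, so a solution requires the RHS to be a perfect cube.
Strategy: iterate y from -45 to 45, compute RHS = 7·y³ − 7, and check whether it is a (positive or negative) perfect cube.
Check small values of y:
  y = 0: RHS = -7 is not a perfect cube.
  y = 1: RHS = 0 = (0)³ ⇒ x = 0 works.
  y = -1: RHS = -14 is not a perfect cube.
  y = 2: RHS = 49 is not a perfect cube.
  y = -2: RHS = -63 is not a perfect cube.
  y = 3: RHS = 182 is not a perfect cube.
  y = -3: RHS = -196 is not a perfect cube.
Continuing the search up to |y| = 45 finds no further solutions beyond those listed.
Collected solutions: (0, 1).

Solutions (with |y| ≤ 45): (0, 1).


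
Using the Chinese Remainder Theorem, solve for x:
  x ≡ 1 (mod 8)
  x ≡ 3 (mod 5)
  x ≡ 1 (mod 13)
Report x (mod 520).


Moduli 8, 5, 13 are pairwise coprime; by CRT there is a unique solution modulo M = 8 · 5 · 13 = 520.
Solve pairwise, accumulating the modulus:
  Start with x ≡ 1 (mod 8).
  Combine with x ≡ 3 (mod 5): since gcd(8, 5) = 1, we get a unique residue mod 40.
    Write x = 1 + 8·t and substitute into x ≡ 3 (mod 5): 8·t ≡ 3 − 1 = 2 (mod 5).
    Reduce coefficients mod 5: 3·t ≡ 2 (mod 5).
    The inverse of 3 mod 5 is 2 (since 3·2 = 6 = 1·5 + 1), so t ≡ 2·2 = 4 ≡ 4 (mod 5).
    Then x = 1 + 8·4 = 33, valid modulo lcm(8, 5) = 40: x ≡ 33 (mod 40).
  Combine with x ≡ 1 (mod 13): since gcd(40, 13) = 1, we get a unique residue mod 520.
    Write x = 33 + 40·t and substitute into x ≡ 1 (mod 13): 40·t ≡ 1 − 33 = -32 (mod 13).
    Reduce coefficients mod 13: 1·t ≡ 7 (mod 13).
    So t ≡ 7 (mod 13).
    Then x = 33 + 40·7 = 313, valid modulo lcm(40, 13) = 520: x ≡ 313 (mod 520).
Verify: 313 mod 8 = 1 ✓, 313 mod 5 = 3 ✓, 313 mod 13 = 1 ✓.

x ≡ 313 (mod 520).


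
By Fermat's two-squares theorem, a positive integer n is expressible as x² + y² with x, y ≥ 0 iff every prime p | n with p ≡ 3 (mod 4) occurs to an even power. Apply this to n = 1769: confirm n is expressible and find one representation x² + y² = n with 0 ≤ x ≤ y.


Step 1: Factor n = 1769 = 29 · 61.
Step 2: Check the mod-4 condition on each prime factor: 29 ≡ 1 (mod 4), exponent 1; 61 ≡ 1 (mod 4), exponent 1.
All primes ≡ 3 (mod 4) appear to even exponent (or don't appear), so by the two-squares theorem n IS expressible as a sum of two squares.
Step 3: Build a representation. Here n = 29 · 61 is a product of primes ≡ 1 (mod 4). Each prime p ≡ 1 (mod 4) is itself a sum of two squares; find a² by testing p − a² for a perfect square:
  29: 29 − 1² = 28, 29 − 2² = 25 = 5² ⇒ 29 = 2² + 5².
  61: 61 − 1² = 60, 61 − 2² = 57, 61 − 3² = 52, 61 − 4² = 45, 61 − 5² = 36 = 6² ⇒ 61 = 5² + 6².
  Combine using the Brahmagupta–Fibonacci identity (a² + b²)(c² + d²) = (ac − bd)² + (ad + bc)² = (ac + bd)² + (ad − bc)²:
  29 · 61 = 1769: from (2² + 5²)(5² + 6²), take (2·5 − 5·6, 2·6 + 5·5) = (10 − 30, 12 + 25) = (-20, 37); dropping signs (only squares matter) gives (20, 37); check 20² + 37² = 400 + 1369 = 1769 ✓.
Step 4: Order so x ≤ y and verify: 20² + 37² = 400 + 1369 = 1769 = n. ✓

n = 1769 = 20² + 37² (one valid representation with x ≤ y).


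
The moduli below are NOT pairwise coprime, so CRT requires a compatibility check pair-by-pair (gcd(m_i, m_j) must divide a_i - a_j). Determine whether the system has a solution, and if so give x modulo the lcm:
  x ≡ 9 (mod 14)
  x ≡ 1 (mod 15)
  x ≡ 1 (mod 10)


Moduli 14, 15, 10 are not pairwise coprime, so CRT works modulo lcm(m_i) when all pairwise compatibility conditions hold.
Pairwise compatibility: gcd(m_i, m_j) must divide a_i - a_j for every pair.
Merge one congruence at a time:
  Start: x ≡ 9 (mod 14).
  Combine with x ≡ 1 (mod 15): gcd(14, 15) = 1; 1 - 9 = -8, which IS divisible by 1, so compatible.
    Write x = 9 + 14·t and substitute into x ≡ 1 (mod 15): 14·t ≡ 1 − 9 = -8 (mod 15).
    Reduce coefficients mod 15: 14·t ≡ 7 (mod 15).
    The inverse of 14 mod 15 is 14 (since 14·14 = 196 = 13·15 + 1), so t ≡ 14·7 = 98 ≡ 8 (mod 15).
    Then x = 9 + 14·8 = 121, valid modulo lcm(14, 15) = 210: x ≡ 121 (mod 210).
  Combine with x ≡ 1 (mod 10): gcd(210, 10) = 10; 1 - 121 = -120, which IS divisible by 10, so compatible.
    Write x = 121 + 210·t and substitute into x ≡ 1 (mod 10): 210·t ≡ 1 − 121 = -120 (mod 10).
    Divide the congruence (and modulus) by g = 10: 21·t ≡ -12 (mod 1).
    Modulo 1 every t works; take t = 0.
    Then x = 121 + 210·0 = 121, valid modulo lcm(210, 10) = 210: x ≡ 121 (mod 210).
Verify: 121 mod 14 = 9, 121 mod 15 = 1, 121 mod 10 = 1.

x ≡ 121 (mod 210).


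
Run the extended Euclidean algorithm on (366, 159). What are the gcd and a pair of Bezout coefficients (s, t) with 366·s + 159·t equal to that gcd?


Euclidean algorithm on (366, 159) — divide until remainder is 0:
  366 = 2 · 159 + 48
  159 = 3 · 48 + 15
  48 = 3 · 15 + 3
  15 = 5 · 3 + 0
gcd(366, 159) = 3.
Track Bezout coefficients alongside the remainders: start with r₀ = 366 = a·1 + b·0 (s = 1, t = 0) and r₁ = 159 = a·0 + b·1 (s = 0, t = 1); each new remainder r_{k+1} = r_{k-1} − q_k·r_k inherits s_{k+1} = s_{k-1} − q_k·s_k, t_{k+1} = t_{k-1} − q_k·t_k, so r_k = a·s_k + b·t_k at every step:
  q = 2: r = 48, s = 1 − 2·0 = 1, t = 0 − 2·1 = -2  (check: 366·1 + 159·(-2) = 48)
  q = 3: r = 15, s = 0 − 3·1 = -3, t = 1 − 3·(-2) = 7  (check: 366·(-3) + 159·7 = 15)
  q = 3: r = 3, s = 1 − 3·(-3) = 10, t = -2 − 3·7 = -23  (check: 366·10 + 159·(-23) = 3)
The row with r = 3 (the gcd) gives the Bezout coefficients s = 10, t = -23.
Result: 366 · (10) + 159 · (-23) = 3.

gcd(366, 159) = 3; s = 10, t = -23 (check: 366·10 + 159·(-23) = 3).


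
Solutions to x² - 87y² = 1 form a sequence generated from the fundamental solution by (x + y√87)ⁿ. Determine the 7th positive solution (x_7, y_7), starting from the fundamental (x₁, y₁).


Step 1: Find the fundamental solution (x₁, y₁) of x² - 87y² = 1.
  Expand √87 as a continued fraction. a₀ = ⌊√87⌋ = 9; iterate m_{k+1} = d_k·a_k − m_k, d_{k+1} = (87 − m_{k+1}²)/d_k, a_{k+1} = ⌊(a₀ + m_{k+1})/d_{k+1}⌋ (starting m₀ = 0, d₀ = 1), with convergents p_k = a_k·p_{k-1} + p_{k-2}, q_k = a_k·q_{k-1} + q_{k-2} (p₋₁ = 1, q₋₁ = 0):
  k = 0: a₀ = 9; p₀/q₀ = 9/1; p₀² − 87·q₀² = 81 − 87 = -6.
  k = 1: m = 9, d = 6, a = ⌊(9 + 9)/6⌋ = 3; p/q = (3·9 + 1)/(3·1 + 0) = 28/3; p² − 87·q² = 784 − 783 = 1.
  The first convergent with p² − 87·q² = 1 gives the fundamental solution (x₁, y₁) = (28, 3).
Step 2: Apply the recurrence (x_{n+1}, y_{n+1}) = (x₁x_n + 87y₁y_n, x₁y_n + y₁x_n) repeatedly.
  From (x_1, y_1) = (28, 3): x_2 = 28·28 + 87·3·3 = 1567; y_2 = 28·3 + 3·28 = 168.
  From (x_2, y_2) = (1567, 168): x_3 = 28·1567 + 87·3·168 = 87724; y_3 = 28·168 + 3·1567 = 9405.
  From (x_3, y_3) = (87724, 9405): x_4 = 28·87724 + 87·3·9405 = 4910977; y_4 = 28·9405 + 3·87724 = 526512.
  From (x_4, y_4) = (4910977, 526512): x_5 = 28·4910977 + 87·3·526512 = 274926988; y_5 = 28·526512 + 3·4910977 = 29475267.
  From (x_5, y_5) = (274926988, 29475267): x_6 = 28·274926988 + 87·3·29475267 = 15391000351; y_6 = 28·29475267 + 3·274926988 = 1650088440.
  From (x_6, y_6) = (15391000351, 1650088440): x_7 = 28·15391000351 + 87·3·1650088440 = 861621092668; y_7 = 28·1650088440 + 3·15391000351 = 92375477373.
Step 3: Verify x_7² - 87·y_7² = 742390907330398243358224 - 742390907330398243358223 = 1 (should be 1). ✓

(x_1, y_1) = (28, 3); (x_7, y_7) = (861621092668, 92375477373).


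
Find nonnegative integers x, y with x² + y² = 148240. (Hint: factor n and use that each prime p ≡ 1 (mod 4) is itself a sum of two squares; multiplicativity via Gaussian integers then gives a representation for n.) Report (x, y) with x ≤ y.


Step 1: Factor n = 148240 = 2^4 · 5 · 17 · 109.
Step 2: Check the mod-4 condition on each prime factor: 2 = 2 (special); 5 ≡ 1 (mod 4), exponent 1; 17 ≡ 1 (mod 4), exponent 1; 109 ≡ 1 (mod 4), exponent 1.
All primes ≡ 3 (mod 4) appear to even exponent (or don't appear), so by the two-squares theorem n IS expressible as a sum of two squares.
Step 3: Build a representation. Group n = k² · m with k = 4 and m = 5 · 17 · 109 = 9265 (a product of primes ≡ 1 (mod 4)); a representation of m scales to one of n via (k·x)² + (k·y)² = k²(x² + y²). Each prime p ≡ 1 (mod 4) is itself a sum of two squares; find a² by testing p − a² for a perfect square:
  5: 5 − 1² = 4 = 2² ⇒ 5 = 1² + 2².
  17: 17 − 1² = 16 = 4² ⇒ 17 = 1² + 4².
  109: 109 − 1² = 108, 109 − 2² = 105, 109 − 3² = 100 = 10² ⇒ 109 = 3² + 10².
  Combine using the Brahmagupta–Fibonacci identity (a² + b²)(c² + d²) = (ac − bd)² + (ad + bc)² = (ac + bd)² + (ad − bc)²:
  5 · 17 = 85: from (1² + 2²)(1² + 4²), take (1·1 − 2·4, 1·4 + 2·1) = (1 − 8, 4 + 2) = (-7, 6); dropping signs (only squares matter) gives (7, 6); check 7² + 6² = 49 + 36 = 85 ✓.
  85 · 109 = 9265: from (7² + 6²)(3² + 10²), take (7·3 − 6·10, 7·10 + 6·3) = (21 − 60, 70 + 18) = (-39, 88); dropping signs (only squares matter) gives (39, 88); check 39² + 88² = 1521 + 7744 = 9265 ✓.
  Scale by k = 4: (4·39, 4·88) = (156, 352).
Step 4: Order so x ≤ y and verify: 156² + 352² = 24336 + 123904 = 148240 = n. ✓

n = 148240 = 156² + 352² (one valid representation with x ≤ y).


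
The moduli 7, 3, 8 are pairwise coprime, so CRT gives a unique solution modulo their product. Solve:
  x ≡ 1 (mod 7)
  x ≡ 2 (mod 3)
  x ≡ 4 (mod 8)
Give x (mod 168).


Moduli 7, 3, 8 are pairwise coprime; by CRT there is a unique solution modulo M = 7 · 3 · 8 = 168.
Solve pairwise, accumulating the modulus:
  Start with x ≡ 1 (mod 7).
  Combine with x ≡ 2 (mod 3): since gcd(7, 3) = 1, we get a unique residue mod 21.
    Write x = 1 + 7·t and substitute into x ≡ 2 (mod 3): 7·t ≡ 2 − 1 = 1 (mod 3).
    Reduce coefficients mod 3: 1·t ≡ 1 (mod 3).
    So t ≡ 1 (mod 3).
    Then x = 1 + 7·1 = 8, valid modulo lcm(7, 3) = 21: x ≡ 8 (mod 21).
  Combine with x ≡ 4 (mod 8): since gcd(21, 8) = 1, we get a unique residue mod 168.
    Write x = 8 + 21·t and substitute into x ≡ 4 (mod 8): 21·t ≡ 4 − 8 = -4 (mod 8).
    Reduce coefficients mod 8: 5·t ≡ 4 (mod 8).
    The inverse of 5 mod 8 is 5 (since 5·5 = 25 = 3·8 + 1), so t ≡ 5·4 = 20 ≡ 4 (mod 8).
    Then x = 8 + 21·4 = 92, valid modulo lcm(21, 8) = 168: x ≡ 92 (mod 168).
Verify: 92 mod 7 = 1 ✓, 92 mod 3 = 2 ✓, 92 mod 8 = 4 ✓.

x ≡ 92 (mod 168).


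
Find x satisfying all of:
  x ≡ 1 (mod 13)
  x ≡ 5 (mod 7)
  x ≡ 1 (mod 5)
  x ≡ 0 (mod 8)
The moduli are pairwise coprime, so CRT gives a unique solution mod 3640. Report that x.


Product of moduli M = 13 · 7 · 5 · 8 = 3640.
Merge one congruence at a time:
  Start: x ≡ 1 (mod 13).
  Combine with x ≡ 5 (mod 7); new modulus lcm = 91.
    Write x = 1 + 13·t and substitute into x ≡ 5 (mod 7): 13·t ≡ 5 − 1 = 4 (mod 7).
    Reduce coefficients mod 7: 6·t ≡ 4 (mod 7).
    The inverse of 6 mod 7 is 6 (since 6·6 = 36 = 5·7 + 1), so t ≡ 6·4 = 24 ≡ 3 (mod 7).
    Then x = 1 + 13·3 = 40, valid modulo lcm(13, 7) = 91: x ≡ 40 (mod 91).
  Combine with x ≡ 1 (mod 5); new modulus lcm = 455.
    Write x = 40 + 91·t and substitute into x ≡ 1 (mod 5): 91·t ≡ 1 − 40 = -39 (mod 5).
    Reduce coefficients mod 5: 1·t ≡ 1 (mod 5).
    So t ≡ 1 (mod 5).
    Then x = 40 + 91·1 = 131, valid modulo lcm(91, 5) = 455: x ≡ 131 (mod 455).
  Combine with x ≡ 0 (mod 8); new modulus lcm = 3640.
    Write x = 131 + 455·t and substitute into x ≡ 0 (mod 8): 455·t ≡ 0 − 131 = -131 (mod 8).
    Reduce coefficients mod 8: 7·t ≡ 5 (mod 8).
    The inverse of 7 mod 8 is 7 (since 7·7 = 49 = 6·8 + 1), so t ≡ 7·5 = 35 ≡ 3 (mod 8).
    Then x = 131 + 455·3 = 1496, valid modulo lcm(455, 8) = 3640: x ≡ 1496 (mod 3640).
Verify against each original: 1496 mod 13 = 1, 1496 mod 7 = 5, 1496 mod 5 = 1, 1496 mod 8 = 0.

x ≡ 1496 (mod 3640).


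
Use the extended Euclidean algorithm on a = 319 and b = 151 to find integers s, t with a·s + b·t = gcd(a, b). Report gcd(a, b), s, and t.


Euclidean algorithm on (319, 151) — divide until remainder is 0:
  319 = 2 · 151 + 17
  151 = 8 · 17 + 15
  17 = 1 · 15 + 2
  15 = 7 · 2 + 1
  2 = 2 · 1 + 0
gcd(319, 151) = 1.
Track Bezout coefficients alongside the remainders: start with r₀ = 319 = a·1 + b·0 (s = 1, t = 0) and r₁ = 151 = a·0 + b·1 (s = 0, t = 1); each new remainder r_{k+1} = r_{k-1} − q_k·r_k inherits s_{k+1} = s_{k-1} − q_k·s_k, t_{k+1} = t_{k-1} − q_k·t_k, so r_k = a·s_k + b·t_k at every step:
  q = 2: r = 17, s = 1 − 2·0 = 1, t = 0 − 2·1 = -2  (check: 319·1 + 151·(-2) = 17)
  q = 8: r = 15, s = 0 − 8·1 = -8, t = 1 − 8·(-2) = 17  (check: 319·(-8) + 151·17 = 15)
  q = 1: r = 2, s = 1 − 1·(-8) = 9, t = -2 − 1·17 = -19  (check: 319·9 + 151·(-19) = 2)
  q = 7: r = 1, s = -8 − 7·9 = -71, t = 17 − 7·(-19) = 150  (check: 319·(-71) + 151·150 = 1)
The row with r = 1 (the gcd) gives the Bezout coefficients s = -71, t = 150.
Result: 319 · (-71) + 151 · (150) = 1.

gcd(319, 151) = 1; s = -71, t = 150 (check: 319·(-71) + 151·150 = 1).


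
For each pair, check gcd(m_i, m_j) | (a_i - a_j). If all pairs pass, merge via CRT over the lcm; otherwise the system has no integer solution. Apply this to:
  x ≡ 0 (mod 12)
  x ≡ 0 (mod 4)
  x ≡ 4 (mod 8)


Moduli 12, 4, 8 are not pairwise coprime, so CRT works modulo lcm(m_i) when all pairwise compatibility conditions hold.
Pairwise compatibility: gcd(m_i, m_j) must divide a_i - a_j for every pair.
Merge one congruence at a time:
  Start: x ≡ 0 (mod 12).
  Combine with x ≡ 0 (mod 4): gcd(12, 4) = 4; 0 - 0 = 0, which IS divisible by 4, so compatible.
    Write x = 0 + 12·t and substitute into x ≡ 0 (mod 4): 12·t ≡ 0 − 0 = 0 (mod 4).
    Divide the congruence (and modulus) by g = 4: 3·t ≡ 0 (mod 1).
    Modulo 1 every t works; take t = 0.
    Then x = 0 + 12·0 = 0, valid modulo lcm(12, 4) = 12: x ≡ 0 (mod 12).
  Combine with x ≡ 4 (mod 8): gcd(12, 8) = 4; 4 - 0 = 4, which IS divisible by 4, so compatible.
    Write x = 0 + 12·t and substitute into x ≡ 4 (mod 8): 12·t ≡ 4 − 0 = 4 (mod 8).
    Divide the congruence (and modulus) by g = 4: 3·t ≡ 1 (mod 2).
    Reduce coefficients mod 2: 1·t ≡ 1 (mod 2).
    So t ≡ 1 (mod 2).
    Then x = 0 + 12·1 = 12, valid modulo lcm(12, 8) = 24: x ≡ 12 (mod 24).
Verify: 12 mod 12 = 0, 12 mod 4 = 0, 12 mod 8 = 4.

x ≡ 12 (mod 24).


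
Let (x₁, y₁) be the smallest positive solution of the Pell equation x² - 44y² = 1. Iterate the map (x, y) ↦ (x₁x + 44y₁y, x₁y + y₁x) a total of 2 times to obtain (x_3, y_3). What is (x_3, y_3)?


Step 1: Find the fundamental solution (x₁, y₁) of x² - 44y² = 1.
  Expand √44 as a continued fraction. a₀ = ⌊√44⌋ = 6; iterate m_{k+1} = d_k·a_k − m_k, d_{k+1} = (44 − m_{k+1}²)/d_k, a_{k+1} = ⌊(a₀ + m_{k+1})/d_{k+1}⌋ (starting m₀ = 0, d₀ = 1), with convergents p_k = a_k·p_{k-1} + p_{k-2}, q_k = a_k·q_{k-1} + q_{k-2} (p₋₁ = 1, q₋₁ = 0):
  k = 0: a₀ = 6; p₀/q₀ = 6/1; p₀² − 44·q₀² = 36 − 44 = -8.
  k = 1: m = 6, d = 8, a = ⌊(6 + 6)/8⌋ = 1; p/q = (1·6 + 1)/(1·1 + 0) = 7/1; p² − 44·q² = 49 − 44 = 5.
  k = 2: m = 2, d = 5, a = ⌊(6 + 2)/5⌋ = 1; p/q = (1·7 + 6)/(1·1 + 1) = 13/2; p² − 44·q² = 169 − 176 = -7.
  k = 3: m = 3, d = 7, a = ⌊(6 + 3)/7⌋ = 1; p/q = (1·13 + 7)/(1·2 + 1) = 20/3; p² − 44·q² = 400 − 396 = 4.
  k = 4: m = 4, d = 4, a = ⌊(6 + 4)/4⌋ = 2; p/q = (2·20 + 13)/(2·3 + 2) = 53/8; p² − 44·q² = 2809 − 2816 = -7.
  k = 5: m = 4, d = 7, a = ⌊(6 + 4)/7⌋ = 1; p/q = (1·53 + 20)/(1·8 + 3) = 73/11; p² − 44·q² = 5329 − 5324 = 5.
  k = 6: m = 3, d = 5, a = ⌊(6 + 3)/5⌋ = 1; p/q = (1·73 + 53)/(1·11 + 8) = 126/19; p² − 44·q² = 15876 − 15884 = -8.
  k = 7: m = 2, d = 8, a = ⌊(6 + 2)/8⌋ = 1; p/q = (1·126 + 73)/(1·19 + 11) = 199/30; p² − 44·q² = 39601 − 39600 = 1.
  The first convergent with p² − 44·q² = 1 gives the fundamental solution (x₁, y₁) = (199, 30).
Step 2: Apply the recurrence (x_{n+1}, y_{n+1}) = (x₁x_n + 44y₁y_n, x₁y_n + y₁x_n) repeatedly.
  From (x_1, y_1) = (199, 30): x_2 = 199·199 + 44·30·30 = 79201; y_2 = 199·30 + 30·199 = 11940.
  From (x_2, y_2) = (79201, 11940): x_3 = 199·79201 + 44·30·11940 = 31521799; y_3 = 199·11940 + 30·79201 = 4752090.
Step 3: Verify x_3² - 44·y_3² = 993623812196401 - 993623812196400 = 1 (should be 1). ✓

(x_1, y_1) = (199, 30); (x_3, y_3) = (31521799, 4752090).
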